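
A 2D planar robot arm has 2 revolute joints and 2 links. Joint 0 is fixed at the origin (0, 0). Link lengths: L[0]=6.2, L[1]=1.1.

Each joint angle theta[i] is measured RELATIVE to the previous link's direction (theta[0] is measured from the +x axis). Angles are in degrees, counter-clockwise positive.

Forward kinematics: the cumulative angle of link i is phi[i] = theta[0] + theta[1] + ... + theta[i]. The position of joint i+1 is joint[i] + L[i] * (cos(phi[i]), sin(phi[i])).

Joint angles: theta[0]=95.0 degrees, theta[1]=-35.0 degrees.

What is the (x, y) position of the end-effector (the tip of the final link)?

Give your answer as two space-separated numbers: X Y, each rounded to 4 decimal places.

joint[0] = (0.0000, 0.0000)  (base)
link 0: phi[0] = 95 = 95 deg
  cos(95 deg) = -0.0872, sin(95 deg) = 0.9962
  joint[1] = (0.0000, 0.0000) + 6.2 * (-0.0872, 0.9962) = (0.0000 + -0.5404, 0.0000 + 6.1764) = (-0.5404, 6.1764)
link 1: phi[1] = 95 + -35 = 60 deg
  cos(60 deg) = 0.5000, sin(60 deg) = 0.8660
  joint[2] = (-0.5404, 6.1764) + 1.1 * (0.5000, 0.8660) = (-0.5404 + 0.5500, 6.1764 + 0.9526) = (0.0096, 7.1290)
End effector: (0.0096, 7.1290)

Answer: 0.0096 7.1290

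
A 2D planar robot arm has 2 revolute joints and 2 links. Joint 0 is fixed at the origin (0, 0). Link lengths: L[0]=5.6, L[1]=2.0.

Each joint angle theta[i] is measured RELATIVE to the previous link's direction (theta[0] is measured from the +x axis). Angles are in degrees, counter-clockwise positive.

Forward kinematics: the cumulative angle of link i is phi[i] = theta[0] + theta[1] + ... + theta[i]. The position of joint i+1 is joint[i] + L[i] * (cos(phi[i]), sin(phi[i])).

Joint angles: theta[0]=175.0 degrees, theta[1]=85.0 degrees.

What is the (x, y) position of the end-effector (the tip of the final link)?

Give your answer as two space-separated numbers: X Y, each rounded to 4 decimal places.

joint[0] = (0.0000, 0.0000)  (base)
link 0: phi[0] = 175 = 175 deg
  cos(175 deg) = -0.9962, sin(175 deg) = 0.0872
  joint[1] = (0.0000, 0.0000) + 5.6 * (-0.9962, 0.0872) = (0.0000 + -5.5787, 0.0000 + 0.4881) = (-5.5787, 0.4881)
link 1: phi[1] = 175 + 85 = 260 deg
  cos(260 deg) = -0.1736, sin(260 deg) = -0.9848
  joint[2] = (-5.5787, 0.4881) + 2 * (-0.1736, -0.9848) = (-5.5787 + -0.3473, 0.4881 + -1.9696) = (-5.9260, -1.4815)
End effector: (-5.9260, -1.4815)

Answer: -5.9260 -1.4815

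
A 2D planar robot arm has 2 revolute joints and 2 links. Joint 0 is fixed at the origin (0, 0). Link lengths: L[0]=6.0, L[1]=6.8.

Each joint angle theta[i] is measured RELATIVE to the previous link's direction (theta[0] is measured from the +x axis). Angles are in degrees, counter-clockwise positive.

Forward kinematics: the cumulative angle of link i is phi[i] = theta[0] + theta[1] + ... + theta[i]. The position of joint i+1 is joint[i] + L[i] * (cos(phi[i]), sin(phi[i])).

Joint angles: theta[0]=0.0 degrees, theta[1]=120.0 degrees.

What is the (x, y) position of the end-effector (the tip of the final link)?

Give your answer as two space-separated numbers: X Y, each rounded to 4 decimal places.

joint[0] = (0.0000, 0.0000)  (base)
link 0: phi[0] = 0 = 0 deg
  cos(0 deg) = 1.0000, sin(0 deg) = 0.0000
  joint[1] = (0.0000, 0.0000) + 6 * (1.0000, 0.0000) = (0.0000 + 6.0000, 0.0000 + 0.0000) = (6.0000, 0.0000)
link 1: phi[1] = 0 + 120 = 120 deg
  cos(120 deg) = -0.5000, sin(120 deg) = 0.8660
  joint[2] = (6.0000, 0.0000) + 6.8 * (-0.5000, 0.8660) = (6.0000 + -3.4000, 0.0000 + 5.8890) = (2.6000, 5.8890)
End effector: (2.6000, 5.8890)

Answer: 2.6000 5.8890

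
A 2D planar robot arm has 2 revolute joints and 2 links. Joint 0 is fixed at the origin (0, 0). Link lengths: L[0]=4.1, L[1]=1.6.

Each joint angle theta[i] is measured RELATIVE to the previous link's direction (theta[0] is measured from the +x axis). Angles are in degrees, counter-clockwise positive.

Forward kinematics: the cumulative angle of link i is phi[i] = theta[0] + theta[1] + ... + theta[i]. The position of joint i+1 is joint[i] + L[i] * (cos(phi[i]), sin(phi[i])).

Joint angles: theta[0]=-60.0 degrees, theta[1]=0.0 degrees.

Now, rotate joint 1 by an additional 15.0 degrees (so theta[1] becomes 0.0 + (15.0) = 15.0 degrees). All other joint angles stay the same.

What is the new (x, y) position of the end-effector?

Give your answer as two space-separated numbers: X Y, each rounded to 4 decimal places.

joint[0] = (0.0000, 0.0000)  (base)
link 0: phi[0] = -60 = -60 deg
  cos(-60 deg) = 0.5000, sin(-60 deg) = -0.8660
  joint[1] = (0.0000, 0.0000) + 4.1 * (0.5000, -0.8660) = (0.0000 + 2.0500, 0.0000 + -3.5507) = (2.0500, -3.5507)
link 1: phi[1] = -60 + 15 = -45 deg
  cos(-45 deg) = 0.7071, sin(-45 deg) = -0.7071
  joint[2] = (2.0500, -3.5507) + 1.6 * (0.7071, -0.7071) = (2.0500 + 1.1314, -3.5507 + -1.1314) = (3.1814, -4.6821)
End effector: (3.1814, -4.6821)

Answer: 3.1814 -4.6821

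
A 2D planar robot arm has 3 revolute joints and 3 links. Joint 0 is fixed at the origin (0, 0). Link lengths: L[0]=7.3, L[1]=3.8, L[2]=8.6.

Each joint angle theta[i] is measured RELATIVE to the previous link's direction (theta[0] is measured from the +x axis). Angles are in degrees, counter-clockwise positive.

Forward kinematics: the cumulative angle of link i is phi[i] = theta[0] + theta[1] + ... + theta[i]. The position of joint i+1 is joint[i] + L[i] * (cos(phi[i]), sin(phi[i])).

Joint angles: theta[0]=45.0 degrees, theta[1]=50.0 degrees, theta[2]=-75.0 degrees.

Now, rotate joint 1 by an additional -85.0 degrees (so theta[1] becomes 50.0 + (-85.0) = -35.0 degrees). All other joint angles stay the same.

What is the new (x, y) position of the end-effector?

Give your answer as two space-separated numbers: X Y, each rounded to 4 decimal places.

Answer: 12.5387 -1.9725

Derivation:
joint[0] = (0.0000, 0.0000)  (base)
link 0: phi[0] = 45 = 45 deg
  cos(45 deg) = 0.7071, sin(45 deg) = 0.7071
  joint[1] = (0.0000, 0.0000) + 7.3 * (0.7071, 0.7071) = (0.0000 + 5.1619, 0.0000 + 5.1619) = (5.1619, 5.1619)
link 1: phi[1] = 45 + -35 = 10 deg
  cos(10 deg) = 0.9848, sin(10 deg) = 0.1736
  joint[2] = (5.1619, 5.1619) + 3.8 * (0.9848, 0.1736) = (5.1619 + 3.7423, 5.1619 + 0.6599) = (8.9041, 5.8217)
link 2: phi[2] = 45 + -35 + -75 = -65 deg
  cos(-65 deg) = 0.4226, sin(-65 deg) = -0.9063
  joint[3] = (8.9041, 5.8217) + 8.6 * (0.4226, -0.9063) = (8.9041 + 3.6345, 5.8217 + -7.7942) = (12.5387, -1.9725)
End effector: (12.5387, -1.9725)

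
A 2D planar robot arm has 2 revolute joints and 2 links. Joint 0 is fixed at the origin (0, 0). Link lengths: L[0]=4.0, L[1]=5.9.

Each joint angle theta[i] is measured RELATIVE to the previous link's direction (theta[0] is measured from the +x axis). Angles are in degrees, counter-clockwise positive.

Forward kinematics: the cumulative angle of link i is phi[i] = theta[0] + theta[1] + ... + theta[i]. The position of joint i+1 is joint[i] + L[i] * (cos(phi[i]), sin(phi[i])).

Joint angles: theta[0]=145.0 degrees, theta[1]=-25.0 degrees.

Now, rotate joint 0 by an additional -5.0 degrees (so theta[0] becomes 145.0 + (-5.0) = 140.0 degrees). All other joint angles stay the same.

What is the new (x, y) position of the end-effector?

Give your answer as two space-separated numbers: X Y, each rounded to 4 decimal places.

Answer: -5.5576 7.9184

Derivation:
joint[0] = (0.0000, 0.0000)  (base)
link 0: phi[0] = 140 = 140 deg
  cos(140 deg) = -0.7660, sin(140 deg) = 0.6428
  joint[1] = (0.0000, 0.0000) + 4 * (-0.7660, 0.6428) = (0.0000 + -3.0642, 0.0000 + 2.5712) = (-3.0642, 2.5712)
link 1: phi[1] = 140 + -25 = 115 deg
  cos(115 deg) = -0.4226, sin(115 deg) = 0.9063
  joint[2] = (-3.0642, 2.5712) + 5.9 * (-0.4226, 0.9063) = (-3.0642 + -2.4934, 2.5712 + 5.3472) = (-5.5576, 7.9184)
End effector: (-5.5576, 7.9184)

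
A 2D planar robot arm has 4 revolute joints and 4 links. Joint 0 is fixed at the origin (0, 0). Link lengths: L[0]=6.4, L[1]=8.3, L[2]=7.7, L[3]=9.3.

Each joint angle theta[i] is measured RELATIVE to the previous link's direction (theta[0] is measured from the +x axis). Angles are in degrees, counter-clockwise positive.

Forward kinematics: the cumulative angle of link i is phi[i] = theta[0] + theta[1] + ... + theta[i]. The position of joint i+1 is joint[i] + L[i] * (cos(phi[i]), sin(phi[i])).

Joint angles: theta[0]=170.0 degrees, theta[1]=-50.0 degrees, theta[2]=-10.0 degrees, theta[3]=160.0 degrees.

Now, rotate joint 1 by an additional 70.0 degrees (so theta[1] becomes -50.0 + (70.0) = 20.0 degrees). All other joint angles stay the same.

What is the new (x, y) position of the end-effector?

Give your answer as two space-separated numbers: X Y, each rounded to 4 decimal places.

joint[0] = (0.0000, 0.0000)  (base)
link 0: phi[0] = 170 = 170 deg
  cos(170 deg) = -0.9848, sin(170 deg) = 0.1736
  joint[1] = (0.0000, 0.0000) + 6.4 * (-0.9848, 0.1736) = (0.0000 + -6.3028, 0.0000 + 1.1113) = (-6.3028, 1.1113)
link 1: phi[1] = 170 + 20 = 190 deg
  cos(190 deg) = -0.9848, sin(190 deg) = -0.1736
  joint[2] = (-6.3028, 1.1113) + 8.3 * (-0.9848, -0.1736) = (-6.3028 + -8.1739, 1.1113 + -1.4413) = (-14.4767, -0.3299)
link 2: phi[2] = 170 + 20 + -10 = 180 deg
  cos(180 deg) = -1.0000, sin(180 deg) = 0.0000
  joint[3] = (-14.4767, -0.3299) + 7.7 * (-1.0000, 0.0000) = (-14.4767 + -7.7000, -0.3299 + 0.0000) = (-22.1767, -0.3299)
link 3: phi[3] = 170 + 20 + -10 + 160 = 340 deg
  cos(340 deg) = 0.9397, sin(340 deg) = -0.3420
  joint[4] = (-22.1767, -0.3299) + 9.3 * (0.9397, -0.3420) = (-22.1767 + 8.7391, -0.3299 + -3.1808) = (-13.4375, -3.5107)
End effector: (-13.4375, -3.5107)

Answer: -13.4375 -3.5107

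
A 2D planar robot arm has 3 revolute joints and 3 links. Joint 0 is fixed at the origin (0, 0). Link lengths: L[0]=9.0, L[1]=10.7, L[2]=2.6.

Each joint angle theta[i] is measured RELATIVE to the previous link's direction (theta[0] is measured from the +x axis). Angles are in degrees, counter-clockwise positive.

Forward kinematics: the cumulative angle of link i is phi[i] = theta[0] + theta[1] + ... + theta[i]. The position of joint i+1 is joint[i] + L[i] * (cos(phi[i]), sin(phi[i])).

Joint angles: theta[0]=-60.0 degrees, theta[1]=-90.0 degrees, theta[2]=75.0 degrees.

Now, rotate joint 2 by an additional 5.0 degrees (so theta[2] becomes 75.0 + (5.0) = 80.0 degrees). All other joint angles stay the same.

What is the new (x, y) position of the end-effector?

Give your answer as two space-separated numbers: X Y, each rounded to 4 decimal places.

Answer: -3.8772 -15.5874

Derivation:
joint[0] = (0.0000, 0.0000)  (base)
link 0: phi[0] = -60 = -60 deg
  cos(-60 deg) = 0.5000, sin(-60 deg) = -0.8660
  joint[1] = (0.0000, 0.0000) + 9 * (0.5000, -0.8660) = (0.0000 + 4.5000, 0.0000 + -7.7942) = (4.5000, -7.7942)
link 1: phi[1] = -60 + -90 = -150 deg
  cos(-150 deg) = -0.8660, sin(-150 deg) = -0.5000
  joint[2] = (4.5000, -7.7942) + 10.7 * (-0.8660, -0.5000) = (4.5000 + -9.2665, -7.7942 + -5.3500) = (-4.7665, -13.1442)
link 2: phi[2] = -60 + -90 + 80 = -70 deg
  cos(-70 deg) = 0.3420, sin(-70 deg) = -0.9397
  joint[3] = (-4.7665, -13.1442) + 2.6 * (0.3420, -0.9397) = (-4.7665 + 0.8893, -13.1442 + -2.4432) = (-3.8772, -15.5874)
End effector: (-3.8772, -15.5874)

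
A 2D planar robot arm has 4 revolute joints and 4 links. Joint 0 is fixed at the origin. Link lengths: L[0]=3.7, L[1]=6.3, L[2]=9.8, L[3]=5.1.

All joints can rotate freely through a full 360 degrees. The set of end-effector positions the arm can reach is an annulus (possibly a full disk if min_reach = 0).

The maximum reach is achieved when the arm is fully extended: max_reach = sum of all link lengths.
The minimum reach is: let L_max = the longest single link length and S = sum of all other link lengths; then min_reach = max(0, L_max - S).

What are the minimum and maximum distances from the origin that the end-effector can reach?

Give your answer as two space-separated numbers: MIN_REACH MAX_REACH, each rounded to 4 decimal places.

Answer: 0.0000 24.9000

Derivation:
Link lengths: [3.7, 6.3, 9.8, 5.1]
max_reach = 3.7 + 6.3 + 9.8 + 5.1 = 24.9
L_max = max([3.7, 6.3, 9.8, 5.1]) = 9.8
S (sum of others) = 24.9 - 9.8 = 15.1
min_reach = max(0, 9.8 - 15.1) = max(0, -5.3) = 0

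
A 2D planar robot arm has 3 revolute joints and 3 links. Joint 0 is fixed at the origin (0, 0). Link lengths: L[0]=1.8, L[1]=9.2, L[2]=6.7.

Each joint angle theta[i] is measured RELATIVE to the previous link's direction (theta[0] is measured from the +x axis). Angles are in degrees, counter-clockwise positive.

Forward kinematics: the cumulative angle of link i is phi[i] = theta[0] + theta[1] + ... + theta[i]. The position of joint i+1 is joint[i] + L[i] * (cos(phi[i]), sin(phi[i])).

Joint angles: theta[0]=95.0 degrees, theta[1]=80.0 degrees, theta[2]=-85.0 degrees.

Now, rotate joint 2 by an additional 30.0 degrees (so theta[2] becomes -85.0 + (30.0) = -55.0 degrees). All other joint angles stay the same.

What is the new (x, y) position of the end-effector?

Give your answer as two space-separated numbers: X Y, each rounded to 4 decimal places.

joint[0] = (0.0000, 0.0000)  (base)
link 0: phi[0] = 95 = 95 deg
  cos(95 deg) = -0.0872, sin(95 deg) = 0.9962
  joint[1] = (0.0000, 0.0000) + 1.8 * (-0.0872, 0.9962) = (0.0000 + -0.1569, 0.0000 + 1.7932) = (-0.1569, 1.7932)
link 1: phi[1] = 95 + 80 = 175 deg
  cos(175 deg) = -0.9962, sin(175 deg) = 0.0872
  joint[2] = (-0.1569, 1.7932) + 9.2 * (-0.9962, 0.0872) = (-0.1569 + -9.1650, 1.7932 + 0.8018) = (-9.3219, 2.5950)
link 2: phi[2] = 95 + 80 + -55 = 120 deg
  cos(120 deg) = -0.5000, sin(120 deg) = 0.8660
  joint[3] = (-9.3219, 2.5950) + 6.7 * (-0.5000, 0.8660) = (-9.3219 + -3.3500, 2.5950 + 5.8024) = (-12.6719, 8.3974)
End effector: (-12.6719, 8.3974)

Answer: -12.6719 8.3974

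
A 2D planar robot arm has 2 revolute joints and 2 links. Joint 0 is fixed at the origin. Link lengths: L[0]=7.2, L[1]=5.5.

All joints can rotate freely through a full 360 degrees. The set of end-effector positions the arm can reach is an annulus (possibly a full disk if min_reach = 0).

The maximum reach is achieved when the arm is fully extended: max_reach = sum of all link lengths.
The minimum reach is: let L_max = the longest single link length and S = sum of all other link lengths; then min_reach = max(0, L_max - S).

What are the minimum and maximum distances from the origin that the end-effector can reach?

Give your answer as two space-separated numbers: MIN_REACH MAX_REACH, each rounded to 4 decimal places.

Link lengths: [7.2, 5.5]
max_reach = 7.2 + 5.5 = 12.7
L_max = max([7.2, 5.5]) = 7.2
S (sum of others) = 12.7 - 7.2 = 5.5
min_reach = max(0, 7.2 - 5.5) = max(0, 1.7) = 1.7

Answer: 1.7000 12.7000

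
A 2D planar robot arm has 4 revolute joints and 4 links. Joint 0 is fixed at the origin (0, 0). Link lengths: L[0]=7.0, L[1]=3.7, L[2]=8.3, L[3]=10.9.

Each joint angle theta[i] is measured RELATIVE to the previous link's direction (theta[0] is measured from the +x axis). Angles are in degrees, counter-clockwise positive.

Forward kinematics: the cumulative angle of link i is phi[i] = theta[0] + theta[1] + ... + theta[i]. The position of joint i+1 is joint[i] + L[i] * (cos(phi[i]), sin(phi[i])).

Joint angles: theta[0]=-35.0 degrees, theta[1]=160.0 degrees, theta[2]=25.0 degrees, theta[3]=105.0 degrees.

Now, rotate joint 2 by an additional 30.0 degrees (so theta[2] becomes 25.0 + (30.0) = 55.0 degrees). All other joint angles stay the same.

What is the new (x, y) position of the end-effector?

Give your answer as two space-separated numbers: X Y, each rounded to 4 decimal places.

joint[0] = (0.0000, 0.0000)  (base)
link 0: phi[0] = -35 = -35 deg
  cos(-35 deg) = 0.8192, sin(-35 deg) = -0.5736
  joint[1] = (0.0000, 0.0000) + 7 * (0.8192, -0.5736) = (0.0000 + 5.7341, 0.0000 + -4.0150) = (5.7341, -4.0150)
link 1: phi[1] = -35 + 160 = 125 deg
  cos(125 deg) = -0.5736, sin(125 deg) = 0.8192
  joint[2] = (5.7341, -4.0150) + 3.7 * (-0.5736, 0.8192) = (5.7341 + -2.1222, -4.0150 + 3.0309) = (3.6118, -0.9842)
link 2: phi[2] = -35 + 160 + 55 = 180 deg
  cos(180 deg) = -1.0000, sin(180 deg) = 0.0000
  joint[3] = (3.6118, -0.9842) + 8.3 * (-1.0000, 0.0000) = (3.6118 + -8.3000, -0.9842 + 0.0000) = (-4.6882, -0.9842)
link 3: phi[3] = -35 + 160 + 55 + 105 = 285 deg
  cos(285 deg) = 0.2588, sin(285 deg) = -0.9659
  joint[4] = (-4.6882, -0.9842) + 10.9 * (0.2588, -0.9659) = (-4.6882 + 2.8211, -0.9842 + -10.5286) = (-1.8670, -11.5128)
End effector: (-1.8670, -11.5128)

Answer: -1.8670 -11.5128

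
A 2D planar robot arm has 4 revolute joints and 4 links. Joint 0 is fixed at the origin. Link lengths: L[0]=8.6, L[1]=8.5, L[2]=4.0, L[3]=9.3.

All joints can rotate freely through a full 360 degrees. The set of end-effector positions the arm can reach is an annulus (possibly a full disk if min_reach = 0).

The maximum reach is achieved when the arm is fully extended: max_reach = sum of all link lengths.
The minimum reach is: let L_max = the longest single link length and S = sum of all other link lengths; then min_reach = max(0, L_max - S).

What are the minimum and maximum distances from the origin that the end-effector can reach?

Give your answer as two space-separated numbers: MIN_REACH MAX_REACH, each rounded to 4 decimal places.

Link lengths: [8.6, 8.5, 4.0, 9.3]
max_reach = 8.6 + 8.5 + 4 + 9.3 = 30.4
L_max = max([8.6, 8.5, 4.0, 9.3]) = 9.3
S (sum of others) = 30.4 - 9.3 = 21.1
min_reach = max(0, 9.3 - 21.1) = max(0, -11.8) = 0

Answer: 0.0000 30.4000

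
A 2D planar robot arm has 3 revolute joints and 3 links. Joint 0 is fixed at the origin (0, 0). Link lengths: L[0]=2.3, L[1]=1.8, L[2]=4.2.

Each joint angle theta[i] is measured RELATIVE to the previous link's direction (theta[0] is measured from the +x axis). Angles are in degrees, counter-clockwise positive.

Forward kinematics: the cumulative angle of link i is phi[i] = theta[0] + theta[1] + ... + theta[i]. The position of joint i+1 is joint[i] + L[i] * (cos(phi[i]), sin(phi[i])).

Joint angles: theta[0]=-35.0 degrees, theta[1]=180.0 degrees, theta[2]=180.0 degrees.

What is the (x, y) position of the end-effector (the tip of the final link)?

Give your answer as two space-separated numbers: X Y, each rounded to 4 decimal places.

Answer: 3.8500 -2.6958

Derivation:
joint[0] = (0.0000, 0.0000)  (base)
link 0: phi[0] = -35 = -35 deg
  cos(-35 deg) = 0.8192, sin(-35 deg) = -0.5736
  joint[1] = (0.0000, 0.0000) + 2.3 * (0.8192, -0.5736) = (0.0000 + 1.8840, 0.0000 + -1.3192) = (1.8840, -1.3192)
link 1: phi[1] = -35 + 180 = 145 deg
  cos(145 deg) = -0.8192, sin(145 deg) = 0.5736
  joint[2] = (1.8840, -1.3192) + 1.8 * (-0.8192, 0.5736) = (1.8840 + -1.4745, -1.3192 + 1.0324) = (0.4096, -0.2868)
link 2: phi[2] = -35 + 180 + 180 = 325 deg
  cos(325 deg) = 0.8192, sin(325 deg) = -0.5736
  joint[3] = (0.4096, -0.2868) + 4.2 * (0.8192, -0.5736) = (0.4096 + 3.4404, -0.2868 + -2.4090) = (3.8500, -2.6958)
End effector: (3.8500, -2.6958)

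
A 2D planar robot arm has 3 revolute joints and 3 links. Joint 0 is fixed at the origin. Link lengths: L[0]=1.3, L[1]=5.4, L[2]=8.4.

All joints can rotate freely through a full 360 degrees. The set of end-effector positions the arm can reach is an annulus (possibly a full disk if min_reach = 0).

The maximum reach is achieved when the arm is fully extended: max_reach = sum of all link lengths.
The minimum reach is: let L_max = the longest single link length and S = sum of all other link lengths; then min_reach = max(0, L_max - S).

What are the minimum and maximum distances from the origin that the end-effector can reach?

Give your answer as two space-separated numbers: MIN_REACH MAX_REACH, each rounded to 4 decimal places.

Link lengths: [1.3, 5.4, 8.4]
max_reach = 1.3 + 5.4 + 8.4 = 15.1
L_max = max([1.3, 5.4, 8.4]) = 8.4
S (sum of others) = 15.1 - 8.4 = 6.7
min_reach = max(0, 8.4 - 6.7) = max(0, 1.7) = 1.7

Answer: 1.7000 15.1000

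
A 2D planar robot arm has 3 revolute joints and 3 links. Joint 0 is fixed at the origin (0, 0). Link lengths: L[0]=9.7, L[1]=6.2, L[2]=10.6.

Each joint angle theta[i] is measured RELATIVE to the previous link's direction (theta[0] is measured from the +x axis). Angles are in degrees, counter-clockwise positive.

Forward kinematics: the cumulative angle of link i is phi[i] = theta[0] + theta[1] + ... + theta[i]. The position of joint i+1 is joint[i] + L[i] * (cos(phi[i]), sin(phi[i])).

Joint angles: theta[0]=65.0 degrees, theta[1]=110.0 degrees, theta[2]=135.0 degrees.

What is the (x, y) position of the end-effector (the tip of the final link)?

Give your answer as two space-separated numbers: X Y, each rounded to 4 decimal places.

joint[0] = (0.0000, 0.0000)  (base)
link 0: phi[0] = 65 = 65 deg
  cos(65 deg) = 0.4226, sin(65 deg) = 0.9063
  joint[1] = (0.0000, 0.0000) + 9.7 * (0.4226, 0.9063) = (0.0000 + 4.0994, 0.0000 + 8.7912) = (4.0994, 8.7912)
link 1: phi[1] = 65 + 110 = 175 deg
  cos(175 deg) = -0.9962, sin(175 deg) = 0.0872
  joint[2] = (4.0994, 8.7912) + 6.2 * (-0.9962, 0.0872) = (4.0994 + -6.1764, 8.7912 + 0.5404) = (-2.0770, 9.3316)
link 2: phi[2] = 65 + 110 + 135 = 310 deg
  cos(310 deg) = 0.6428, sin(310 deg) = -0.7660
  joint[3] = (-2.0770, 9.3316) + 10.6 * (0.6428, -0.7660) = (-2.0770 + 6.8135, 9.3316 + -8.1201) = (4.7365, 1.2115)
End effector: (4.7365, 1.2115)

Answer: 4.7365 1.2115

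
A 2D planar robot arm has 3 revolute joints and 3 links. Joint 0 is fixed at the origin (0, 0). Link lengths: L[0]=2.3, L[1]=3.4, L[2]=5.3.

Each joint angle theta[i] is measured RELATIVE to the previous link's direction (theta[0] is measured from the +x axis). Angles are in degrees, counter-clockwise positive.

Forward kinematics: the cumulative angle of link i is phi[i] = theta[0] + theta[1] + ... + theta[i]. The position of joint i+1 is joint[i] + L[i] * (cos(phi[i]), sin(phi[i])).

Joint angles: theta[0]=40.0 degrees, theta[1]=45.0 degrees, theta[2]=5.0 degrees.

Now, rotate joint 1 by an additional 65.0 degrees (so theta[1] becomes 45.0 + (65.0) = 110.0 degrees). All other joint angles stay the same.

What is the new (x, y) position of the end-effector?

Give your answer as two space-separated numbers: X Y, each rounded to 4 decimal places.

Answer: -5.9860 5.4183

Derivation:
joint[0] = (0.0000, 0.0000)  (base)
link 0: phi[0] = 40 = 40 deg
  cos(40 deg) = 0.7660, sin(40 deg) = 0.6428
  joint[1] = (0.0000, 0.0000) + 2.3 * (0.7660, 0.6428) = (0.0000 + 1.7619, 0.0000 + 1.4784) = (1.7619, 1.4784)
link 1: phi[1] = 40 + 110 = 150 deg
  cos(150 deg) = -0.8660, sin(150 deg) = 0.5000
  joint[2] = (1.7619, 1.4784) + 3.4 * (-0.8660, 0.5000) = (1.7619 + -2.9445, 1.4784 + 1.7000) = (-1.1826, 3.1784)
link 2: phi[2] = 40 + 110 + 5 = 155 deg
  cos(155 deg) = -0.9063, sin(155 deg) = 0.4226
  joint[3] = (-1.1826, 3.1784) + 5.3 * (-0.9063, 0.4226) = (-1.1826 + -4.8034, 3.1784 + 2.2399) = (-5.9860, 5.4183)
End effector: (-5.9860, 5.4183)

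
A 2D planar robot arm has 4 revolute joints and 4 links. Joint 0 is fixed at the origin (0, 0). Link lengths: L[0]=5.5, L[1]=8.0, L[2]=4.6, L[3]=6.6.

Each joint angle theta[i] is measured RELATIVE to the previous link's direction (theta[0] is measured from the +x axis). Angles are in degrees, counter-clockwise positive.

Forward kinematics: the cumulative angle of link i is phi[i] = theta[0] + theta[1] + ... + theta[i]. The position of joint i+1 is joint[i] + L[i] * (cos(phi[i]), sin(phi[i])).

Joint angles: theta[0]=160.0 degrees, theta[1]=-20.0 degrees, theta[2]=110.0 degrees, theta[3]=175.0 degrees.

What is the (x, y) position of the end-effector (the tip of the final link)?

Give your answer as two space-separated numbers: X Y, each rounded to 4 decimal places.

joint[0] = (0.0000, 0.0000)  (base)
link 0: phi[0] = 160 = 160 deg
  cos(160 deg) = -0.9397, sin(160 deg) = 0.3420
  joint[1] = (0.0000, 0.0000) + 5.5 * (-0.9397, 0.3420) = (0.0000 + -5.1683, 0.0000 + 1.8811) = (-5.1683, 1.8811)
link 1: phi[1] = 160 + -20 = 140 deg
  cos(140 deg) = -0.7660, sin(140 deg) = 0.6428
  joint[2] = (-5.1683, 1.8811) + 8 * (-0.7660, 0.6428) = (-5.1683 + -6.1284, 1.8811 + 5.1423) = (-11.2967, 7.0234)
link 2: phi[2] = 160 + -20 + 110 = 250 deg
  cos(250 deg) = -0.3420, sin(250 deg) = -0.9397
  joint[3] = (-11.2967, 7.0234) + 4.6 * (-0.3420, -0.9397) = (-11.2967 + -1.5733, 7.0234 + -4.3226) = (-12.8700, 2.7008)
link 3: phi[3] = 160 + -20 + 110 + 175 = 425 deg
  cos(425 deg) = 0.4226, sin(425 deg) = 0.9063
  joint[4] = (-12.8700, 2.7008) + 6.6 * (0.4226, 0.9063) = (-12.8700 + 2.7893, 2.7008 + 5.9816) = (-10.0807, 8.6825)
End effector: (-10.0807, 8.6825)

Answer: -10.0807 8.6825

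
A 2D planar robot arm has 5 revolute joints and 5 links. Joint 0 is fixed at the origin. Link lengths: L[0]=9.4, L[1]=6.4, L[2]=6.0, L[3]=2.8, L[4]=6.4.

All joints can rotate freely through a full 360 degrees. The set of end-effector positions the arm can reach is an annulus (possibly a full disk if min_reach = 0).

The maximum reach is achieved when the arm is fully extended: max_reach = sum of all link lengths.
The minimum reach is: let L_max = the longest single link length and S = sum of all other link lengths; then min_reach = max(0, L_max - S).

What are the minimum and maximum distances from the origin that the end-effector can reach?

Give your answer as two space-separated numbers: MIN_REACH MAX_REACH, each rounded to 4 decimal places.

Link lengths: [9.4, 6.4, 6.0, 2.8, 6.4]
max_reach = 9.4 + 6.4 + 6 + 2.8 + 6.4 = 31
L_max = max([9.4, 6.4, 6.0, 2.8, 6.4]) = 9.4
S (sum of others) = 31 - 9.4 = 21.6
min_reach = max(0, 9.4 - 21.6) = max(0, -12.2) = 0

Answer: 0.0000 31.0000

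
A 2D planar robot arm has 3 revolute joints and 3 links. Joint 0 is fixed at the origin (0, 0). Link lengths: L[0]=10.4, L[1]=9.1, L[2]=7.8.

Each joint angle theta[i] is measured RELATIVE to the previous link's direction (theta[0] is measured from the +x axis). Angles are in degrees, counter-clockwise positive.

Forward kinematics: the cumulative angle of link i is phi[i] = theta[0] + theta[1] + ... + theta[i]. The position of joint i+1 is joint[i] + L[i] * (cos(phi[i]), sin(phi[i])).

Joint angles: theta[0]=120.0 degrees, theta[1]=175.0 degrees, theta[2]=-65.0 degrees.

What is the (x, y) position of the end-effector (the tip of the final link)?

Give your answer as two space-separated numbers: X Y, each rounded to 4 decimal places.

Answer: -6.3679 -5.2159

Derivation:
joint[0] = (0.0000, 0.0000)  (base)
link 0: phi[0] = 120 = 120 deg
  cos(120 deg) = -0.5000, sin(120 deg) = 0.8660
  joint[1] = (0.0000, 0.0000) + 10.4 * (-0.5000, 0.8660) = (0.0000 + -5.2000, 0.0000 + 9.0067) = (-5.2000, 9.0067)
link 1: phi[1] = 120 + 175 = 295 deg
  cos(295 deg) = 0.4226, sin(295 deg) = -0.9063
  joint[2] = (-5.2000, 9.0067) + 9.1 * (0.4226, -0.9063) = (-5.2000 + 3.8458, 9.0067 + -8.2474) = (-1.3542, 0.7593)
link 2: phi[2] = 120 + 175 + -65 = 230 deg
  cos(230 deg) = -0.6428, sin(230 deg) = -0.7660
  joint[3] = (-1.3542, 0.7593) + 7.8 * (-0.6428, -0.7660) = (-1.3542 + -5.0137, 0.7593 + -5.9751) = (-6.3679, -5.2159)
End effector: (-6.3679, -5.2159)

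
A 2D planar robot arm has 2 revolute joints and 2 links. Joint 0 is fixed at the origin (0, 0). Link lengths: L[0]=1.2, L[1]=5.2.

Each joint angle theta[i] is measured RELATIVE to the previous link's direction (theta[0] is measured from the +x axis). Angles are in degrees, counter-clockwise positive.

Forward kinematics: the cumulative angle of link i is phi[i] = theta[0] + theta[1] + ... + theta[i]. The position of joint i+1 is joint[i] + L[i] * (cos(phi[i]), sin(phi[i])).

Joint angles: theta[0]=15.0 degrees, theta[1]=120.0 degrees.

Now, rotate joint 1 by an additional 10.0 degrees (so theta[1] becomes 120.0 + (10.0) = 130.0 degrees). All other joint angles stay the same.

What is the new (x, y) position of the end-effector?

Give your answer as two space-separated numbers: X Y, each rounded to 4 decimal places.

Answer: -3.1005 3.2932

Derivation:
joint[0] = (0.0000, 0.0000)  (base)
link 0: phi[0] = 15 = 15 deg
  cos(15 deg) = 0.9659, sin(15 deg) = 0.2588
  joint[1] = (0.0000, 0.0000) + 1.2 * (0.9659, 0.2588) = (0.0000 + 1.1591, 0.0000 + 0.3106) = (1.1591, 0.3106)
link 1: phi[1] = 15 + 130 = 145 deg
  cos(145 deg) = -0.8192, sin(145 deg) = 0.5736
  joint[2] = (1.1591, 0.3106) + 5.2 * (-0.8192, 0.5736) = (1.1591 + -4.2596, 0.3106 + 2.9826) = (-3.1005, 3.2932)
End effector: (-3.1005, 3.2932)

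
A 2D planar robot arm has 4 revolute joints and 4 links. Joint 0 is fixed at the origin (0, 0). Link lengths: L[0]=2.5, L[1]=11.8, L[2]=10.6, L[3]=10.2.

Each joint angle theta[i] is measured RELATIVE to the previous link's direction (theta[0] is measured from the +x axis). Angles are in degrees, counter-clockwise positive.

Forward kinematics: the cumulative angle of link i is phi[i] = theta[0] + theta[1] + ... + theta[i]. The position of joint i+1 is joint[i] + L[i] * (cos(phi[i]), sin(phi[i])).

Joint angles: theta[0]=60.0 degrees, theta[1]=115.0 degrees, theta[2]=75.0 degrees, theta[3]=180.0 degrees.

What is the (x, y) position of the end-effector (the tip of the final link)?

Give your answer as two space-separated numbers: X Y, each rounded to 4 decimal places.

Answer: -10.6419 2.8176

Derivation:
joint[0] = (0.0000, 0.0000)  (base)
link 0: phi[0] = 60 = 60 deg
  cos(60 deg) = 0.5000, sin(60 deg) = 0.8660
  joint[1] = (0.0000, 0.0000) + 2.5 * (0.5000, 0.8660) = (0.0000 + 1.2500, 0.0000 + 2.1651) = (1.2500, 2.1651)
link 1: phi[1] = 60 + 115 = 175 deg
  cos(175 deg) = -0.9962, sin(175 deg) = 0.0872
  joint[2] = (1.2500, 2.1651) + 11.8 * (-0.9962, 0.0872) = (1.2500 + -11.7551, 2.1651 + 1.0284) = (-10.5051, 3.1935)
link 2: phi[2] = 60 + 115 + 75 = 250 deg
  cos(250 deg) = -0.3420, sin(250 deg) = -0.9397
  joint[3] = (-10.5051, 3.1935) + 10.6 * (-0.3420, -0.9397) = (-10.5051 + -3.6254, 3.1935 + -9.9607) = (-14.1305, -6.7672)
link 3: phi[3] = 60 + 115 + 75 + 180 = 430 deg
  cos(430 deg) = 0.3420, sin(430 deg) = 0.9397
  joint[4] = (-14.1305, -6.7672) + 10.2 * (0.3420, 0.9397) = (-14.1305 + 3.4886, -6.7672 + 9.5849) = (-10.6419, 2.8176)
End effector: (-10.6419, 2.8176)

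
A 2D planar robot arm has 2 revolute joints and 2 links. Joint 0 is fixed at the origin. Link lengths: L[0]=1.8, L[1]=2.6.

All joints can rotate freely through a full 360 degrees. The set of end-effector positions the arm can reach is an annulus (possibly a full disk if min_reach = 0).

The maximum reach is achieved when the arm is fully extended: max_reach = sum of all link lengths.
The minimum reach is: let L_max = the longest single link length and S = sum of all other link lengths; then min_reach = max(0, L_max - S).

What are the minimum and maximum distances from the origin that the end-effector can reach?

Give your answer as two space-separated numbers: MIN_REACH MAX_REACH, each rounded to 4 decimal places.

Answer: 0.8000 4.4000

Derivation:
Link lengths: [1.8, 2.6]
max_reach = 1.8 + 2.6 = 4.4
L_max = max([1.8, 2.6]) = 2.6
S (sum of others) = 4.4 - 2.6 = 1.8
min_reach = max(0, 2.6 - 1.8) = max(0, 0.8) = 0.8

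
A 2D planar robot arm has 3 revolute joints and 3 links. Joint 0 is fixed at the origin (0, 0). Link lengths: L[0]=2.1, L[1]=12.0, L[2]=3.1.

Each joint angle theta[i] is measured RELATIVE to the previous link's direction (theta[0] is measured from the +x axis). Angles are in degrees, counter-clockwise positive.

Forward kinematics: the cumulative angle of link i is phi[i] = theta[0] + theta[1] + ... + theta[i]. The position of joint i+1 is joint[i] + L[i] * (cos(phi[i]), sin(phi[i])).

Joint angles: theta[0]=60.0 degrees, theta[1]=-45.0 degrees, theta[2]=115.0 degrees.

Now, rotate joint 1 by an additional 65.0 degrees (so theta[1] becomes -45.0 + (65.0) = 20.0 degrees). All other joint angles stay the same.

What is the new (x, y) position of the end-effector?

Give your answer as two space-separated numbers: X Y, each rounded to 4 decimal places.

Answer: 0.1394 12.8340

Derivation:
joint[0] = (0.0000, 0.0000)  (base)
link 0: phi[0] = 60 = 60 deg
  cos(60 deg) = 0.5000, sin(60 deg) = 0.8660
  joint[1] = (0.0000, 0.0000) + 2.1 * (0.5000, 0.8660) = (0.0000 + 1.0500, 0.0000 + 1.8187) = (1.0500, 1.8187)
link 1: phi[1] = 60 + 20 = 80 deg
  cos(80 deg) = 0.1736, sin(80 deg) = 0.9848
  joint[2] = (1.0500, 1.8187) + 12 * (0.1736, 0.9848) = (1.0500 + 2.0838, 1.8187 + 11.8177) = (3.1338, 13.6363)
link 2: phi[2] = 60 + 20 + 115 = 195 deg
  cos(195 deg) = -0.9659, sin(195 deg) = -0.2588
  joint[3] = (3.1338, 13.6363) + 3.1 * (-0.9659, -0.2588) = (3.1338 + -2.9944, 13.6363 + -0.8023) = (0.1394, 12.8340)
End effector: (0.1394, 12.8340)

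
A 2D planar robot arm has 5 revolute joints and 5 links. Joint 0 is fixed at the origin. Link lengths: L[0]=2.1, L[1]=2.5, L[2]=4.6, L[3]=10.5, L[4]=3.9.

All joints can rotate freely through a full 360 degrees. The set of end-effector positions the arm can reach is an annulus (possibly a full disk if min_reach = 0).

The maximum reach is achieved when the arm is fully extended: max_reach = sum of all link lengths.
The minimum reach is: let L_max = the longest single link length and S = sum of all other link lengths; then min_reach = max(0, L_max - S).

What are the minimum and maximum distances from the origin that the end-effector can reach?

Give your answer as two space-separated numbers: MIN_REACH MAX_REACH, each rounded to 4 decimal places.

Answer: 0.0000 23.6000

Derivation:
Link lengths: [2.1, 2.5, 4.6, 10.5, 3.9]
max_reach = 2.1 + 2.5 + 4.6 + 10.5 + 3.9 = 23.6
L_max = max([2.1, 2.5, 4.6, 10.5, 3.9]) = 10.5
S (sum of others) = 23.6 - 10.5 = 13.1
min_reach = max(0, 10.5 - 13.1) = max(0, -2.6) = 0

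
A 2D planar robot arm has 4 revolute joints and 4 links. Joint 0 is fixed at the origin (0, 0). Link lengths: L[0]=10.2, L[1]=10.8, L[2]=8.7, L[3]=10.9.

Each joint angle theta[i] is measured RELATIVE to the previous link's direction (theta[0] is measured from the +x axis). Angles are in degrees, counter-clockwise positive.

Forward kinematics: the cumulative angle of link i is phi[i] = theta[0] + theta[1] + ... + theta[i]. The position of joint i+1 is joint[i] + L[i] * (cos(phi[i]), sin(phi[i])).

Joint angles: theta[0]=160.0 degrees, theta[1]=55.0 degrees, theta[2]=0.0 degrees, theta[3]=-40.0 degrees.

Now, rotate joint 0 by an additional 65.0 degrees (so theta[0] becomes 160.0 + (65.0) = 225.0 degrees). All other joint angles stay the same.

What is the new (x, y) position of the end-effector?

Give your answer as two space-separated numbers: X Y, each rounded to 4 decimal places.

joint[0] = (0.0000, 0.0000)  (base)
link 0: phi[0] = 225 = 225 deg
  cos(225 deg) = -0.7071, sin(225 deg) = -0.7071
  joint[1] = (0.0000, 0.0000) + 10.2 * (-0.7071, -0.7071) = (0.0000 + -7.2125, 0.0000 + -7.2125) = (-7.2125, -7.2125)
link 1: phi[1] = 225 + 55 = 280 deg
  cos(280 deg) = 0.1736, sin(280 deg) = -0.9848
  joint[2] = (-7.2125, -7.2125) + 10.8 * (0.1736, -0.9848) = (-7.2125 + 1.8754, -7.2125 + -10.6359) = (-5.3371, -17.8484)
link 2: phi[2] = 225 + 55 + 0 = 280 deg
  cos(280 deg) = 0.1736, sin(280 deg) = -0.9848
  joint[3] = (-5.3371, -17.8484) + 8.7 * (0.1736, -0.9848) = (-5.3371 + 1.5107, -17.8484 + -8.5678) = (-3.8263, -26.4162)
link 3: phi[3] = 225 + 55 + 0 + -40 = 240 deg
  cos(240 deg) = -0.5000, sin(240 deg) = -0.8660
  joint[4] = (-3.8263, -26.4162) + 10.9 * (-0.5000, -0.8660) = (-3.8263 + -5.4500, -26.4162 + -9.4397) = (-9.2763, -35.8559)
End effector: (-9.2763, -35.8559)

Answer: -9.2763 -35.8559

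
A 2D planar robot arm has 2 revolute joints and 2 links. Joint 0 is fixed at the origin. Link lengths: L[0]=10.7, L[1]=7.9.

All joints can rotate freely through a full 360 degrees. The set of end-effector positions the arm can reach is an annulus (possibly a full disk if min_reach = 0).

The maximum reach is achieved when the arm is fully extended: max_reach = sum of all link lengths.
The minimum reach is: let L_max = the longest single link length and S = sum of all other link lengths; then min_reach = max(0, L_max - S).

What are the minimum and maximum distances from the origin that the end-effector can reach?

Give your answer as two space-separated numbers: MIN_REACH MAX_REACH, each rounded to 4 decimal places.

Link lengths: [10.7, 7.9]
max_reach = 10.7 + 7.9 = 18.6
L_max = max([10.7, 7.9]) = 10.7
S (sum of others) = 18.6 - 10.7 = 7.9
min_reach = max(0, 10.7 - 7.9) = max(0, 2.8) = 2.8

Answer: 2.8000 18.6000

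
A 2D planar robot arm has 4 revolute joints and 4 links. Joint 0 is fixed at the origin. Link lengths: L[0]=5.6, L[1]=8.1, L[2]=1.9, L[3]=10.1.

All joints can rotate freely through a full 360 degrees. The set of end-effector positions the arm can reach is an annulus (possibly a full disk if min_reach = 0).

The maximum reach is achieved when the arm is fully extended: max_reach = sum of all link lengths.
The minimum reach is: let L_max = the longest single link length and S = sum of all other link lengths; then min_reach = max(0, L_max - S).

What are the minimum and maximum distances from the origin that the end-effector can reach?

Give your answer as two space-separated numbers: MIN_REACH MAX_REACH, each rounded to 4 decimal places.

Answer: 0.0000 25.7000

Derivation:
Link lengths: [5.6, 8.1, 1.9, 10.1]
max_reach = 5.6 + 8.1 + 1.9 + 10.1 = 25.7
L_max = max([5.6, 8.1, 1.9, 10.1]) = 10.1
S (sum of others) = 25.7 - 10.1 = 15.6
min_reach = max(0, 10.1 - 15.6) = max(0, -5.5) = 0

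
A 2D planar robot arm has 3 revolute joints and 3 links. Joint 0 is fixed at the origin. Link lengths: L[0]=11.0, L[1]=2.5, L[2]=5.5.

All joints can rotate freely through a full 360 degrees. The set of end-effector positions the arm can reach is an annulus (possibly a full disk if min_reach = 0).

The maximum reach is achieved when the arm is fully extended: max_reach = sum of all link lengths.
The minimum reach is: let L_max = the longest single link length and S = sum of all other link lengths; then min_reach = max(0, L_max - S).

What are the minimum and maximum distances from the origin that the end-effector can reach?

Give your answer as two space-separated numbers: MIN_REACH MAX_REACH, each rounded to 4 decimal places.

Link lengths: [11.0, 2.5, 5.5]
max_reach = 11 + 2.5 + 5.5 = 19
L_max = max([11.0, 2.5, 5.5]) = 11
S (sum of others) = 19 - 11 = 8
min_reach = max(0, 11 - 8) = max(0, 3) = 3

Answer: 3.0000 19.0000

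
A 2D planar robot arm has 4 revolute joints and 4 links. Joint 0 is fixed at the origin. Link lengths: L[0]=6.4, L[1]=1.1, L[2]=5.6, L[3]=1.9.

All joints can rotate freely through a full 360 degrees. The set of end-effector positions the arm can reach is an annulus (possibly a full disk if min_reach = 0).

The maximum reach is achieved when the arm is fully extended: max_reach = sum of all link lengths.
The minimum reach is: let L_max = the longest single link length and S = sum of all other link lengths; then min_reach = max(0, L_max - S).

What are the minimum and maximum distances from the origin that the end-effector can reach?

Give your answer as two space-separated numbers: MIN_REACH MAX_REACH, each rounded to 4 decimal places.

Link lengths: [6.4, 1.1, 5.6, 1.9]
max_reach = 6.4 + 1.1 + 5.6 + 1.9 = 15
L_max = max([6.4, 1.1, 5.6, 1.9]) = 6.4
S (sum of others) = 15 - 6.4 = 8.6
min_reach = max(0, 6.4 - 8.6) = max(0, -2.2) = 0

Answer: 0.0000 15.0000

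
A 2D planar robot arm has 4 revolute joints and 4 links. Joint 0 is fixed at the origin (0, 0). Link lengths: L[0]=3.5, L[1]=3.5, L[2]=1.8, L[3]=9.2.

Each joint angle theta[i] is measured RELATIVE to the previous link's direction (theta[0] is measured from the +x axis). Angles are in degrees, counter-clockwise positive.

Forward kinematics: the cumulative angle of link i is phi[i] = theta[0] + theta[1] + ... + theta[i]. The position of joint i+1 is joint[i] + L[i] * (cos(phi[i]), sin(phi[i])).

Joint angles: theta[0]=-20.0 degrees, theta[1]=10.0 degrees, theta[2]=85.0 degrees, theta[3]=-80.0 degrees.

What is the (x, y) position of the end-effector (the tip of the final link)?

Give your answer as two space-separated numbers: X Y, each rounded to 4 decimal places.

joint[0] = (0.0000, 0.0000)  (base)
link 0: phi[0] = -20 = -20 deg
  cos(-20 deg) = 0.9397, sin(-20 deg) = -0.3420
  joint[1] = (0.0000, 0.0000) + 3.5 * (0.9397, -0.3420) = (0.0000 + 3.2889, 0.0000 + -1.1971) = (3.2889, -1.1971)
link 1: phi[1] = -20 + 10 = -10 deg
  cos(-10 deg) = 0.9848, sin(-10 deg) = -0.1736
  joint[2] = (3.2889, -1.1971) + 3.5 * (0.9848, -0.1736) = (3.2889 + 3.4468, -1.1971 + -0.6078) = (6.7358, -1.8048)
link 2: phi[2] = -20 + 10 + 85 = 75 deg
  cos(75 deg) = 0.2588, sin(75 deg) = 0.9659
  joint[3] = (6.7358, -1.8048) + 1.8 * (0.2588, 0.9659) = (6.7358 + 0.4659, -1.8048 + 1.7387) = (7.2016, -0.0662)
link 3: phi[3] = -20 + 10 + 85 + -80 = -5 deg
  cos(-5 deg) = 0.9962, sin(-5 deg) = -0.0872
  joint[4] = (7.2016, -0.0662) + 9.2 * (0.9962, -0.0872) = (7.2016 + 9.1650, -0.0662 + -0.8018) = (16.3666, -0.8680)
End effector: (16.3666, -0.8680)

Answer: 16.3666 -0.8680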